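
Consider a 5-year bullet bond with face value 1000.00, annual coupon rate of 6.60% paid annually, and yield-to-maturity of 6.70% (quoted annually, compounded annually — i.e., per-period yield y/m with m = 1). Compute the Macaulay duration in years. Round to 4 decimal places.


Coupon per period c = face * coupon_rate / m = 66.000000
Periods per year m = 1; per-period yield y/m = 0.067000
Number of cashflows N = 5
Cashflows (t years, CF_t, discount factor 1/(1+y/m)^(m*t), PV):
  t = 1.0000: CF_t = 66.000000, DF = 0.937207, PV = 61.855670
  t = 2.0000: CF_t = 66.000000, DF = 0.878357, PV = 57.971575
  t = 3.0000: CF_t = 66.000000, DF = 0.823203, PV = 54.331373
  t = 4.0000: CF_t = 66.000000, DF = 0.771511, PV = 50.919749
  t = 5.0000: CF_t = 1066.000000, DF = 0.723066, PV = 770.788289
Price P = sum_t PV_t = 995.866656
Macaulay numerator sum_t t * PV_t:
  t * PV_t at t = 1.0000: 61.855670
  t * PV_t at t = 2.0000: 115.943149
  t * PV_t at t = 3.0000: 162.994118
  t * PV_t at t = 4.0000: 203.678998
  t * PV_t at t = 5.0000: 3853.941445
Macaulay duration D = (sum_t t * PV_t) / P = 4398.413380 / 995.866656 = 4.416669

Answer: Macaulay duration = 4.4167 years


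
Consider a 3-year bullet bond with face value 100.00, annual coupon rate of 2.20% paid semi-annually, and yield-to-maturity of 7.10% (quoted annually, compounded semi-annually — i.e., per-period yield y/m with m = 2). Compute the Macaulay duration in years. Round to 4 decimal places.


Answer: Macaulay duration = 2.9125 years

Derivation:
Coupon per period c = face * coupon_rate / m = 1.100000
Periods per year m = 2; per-period yield y/m = 0.035500
Number of cashflows N = 6
Cashflows (t years, CF_t, discount factor 1/(1+y/m)^(m*t), PV):
  t = 0.5000: CF_t = 1.100000, DF = 0.965717, PV = 1.062289
  t = 1.0000: CF_t = 1.100000, DF = 0.932609, PV = 1.025870
  t = 1.5000: CF_t = 1.100000, DF = 0.900637, PV = 0.990700
  t = 2.0000: CF_t = 1.100000, DF = 0.869760, PV = 0.956736
  t = 2.5000: CF_t = 1.100000, DF = 0.839942, PV = 0.923937
  t = 3.0000: CF_t = 101.100000, DF = 0.811147, PV = 82.006927
Price P = sum_t PV_t = 86.966459
Macaulay numerator sum_t t * PV_t:
  t * PV_t at t = 0.5000: 0.531144
  t * PV_t at t = 1.0000: 1.025870
  t * PV_t at t = 1.5000: 1.486051
  t * PV_t at t = 2.0000: 1.913473
  t * PV_t at t = 2.5000: 2.309841
  t * PV_t at t = 3.0000: 246.020780
Macaulay duration D = (sum_t t * PV_t) / P = 253.287160 / 86.966459 = 2.912469


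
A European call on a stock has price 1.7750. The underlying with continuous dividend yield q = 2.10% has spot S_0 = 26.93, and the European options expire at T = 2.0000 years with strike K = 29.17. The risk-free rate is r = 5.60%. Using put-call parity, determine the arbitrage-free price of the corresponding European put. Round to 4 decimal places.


Put-call parity: C - P = S_0 * exp(-qT) - K * exp(-rT).
S_0 * exp(-qT) = 26.9300 * 0.95886978 = 25.82236319
K * exp(-rT) = 29.1700 * 0.89404426 = 26.07927099
P = C - S*exp(-qT) + K*exp(-rT)
P = 1.7750 - 25.82236319 + 26.07927099 = 2.0319

Answer: Put price = 2.0319


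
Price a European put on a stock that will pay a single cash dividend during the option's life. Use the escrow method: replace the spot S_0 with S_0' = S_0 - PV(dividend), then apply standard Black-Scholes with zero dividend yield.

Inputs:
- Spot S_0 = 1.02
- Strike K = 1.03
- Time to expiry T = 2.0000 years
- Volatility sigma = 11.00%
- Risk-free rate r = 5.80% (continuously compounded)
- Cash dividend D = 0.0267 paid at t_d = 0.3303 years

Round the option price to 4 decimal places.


Answer: Price = 0.0286

Derivation:
PV(D) = D * exp(-r * t_d) = 0.0267 * 0.98102494 = 0.02619337
S_0' = S_0 - PV(D) = 1.0200 - 0.02619337 = 0.99380663
d1 = (ln(S_0'/K) + (r + sigma^2/2)*T) / (sigma*sqrt(T)) = 0.59351055
d2 = d1 - sigma*sqrt(T) = 0.43794706
exp(-rT) = 0.89047522
N(-d1) = 0.27641976; N(-d2) = 0.33071233
P = K * exp(-rT) * N(-d2) - S_0' * N(-d1) = 1.0300 * 0.89047522 * 0.33071233 - 0.99380663 * 0.27641976 = 0.0286


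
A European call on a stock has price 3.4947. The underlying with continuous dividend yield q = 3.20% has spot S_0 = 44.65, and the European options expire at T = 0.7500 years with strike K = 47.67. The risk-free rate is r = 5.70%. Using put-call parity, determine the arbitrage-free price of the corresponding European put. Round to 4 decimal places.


Put-call parity: C - P = S_0 * exp(-qT) - K * exp(-rT).
S_0 * exp(-qT) = 44.6500 * 0.97628571 = 43.59115694
K * exp(-rT) = 47.6700 * 0.95815090 = 45.67505330
P = C - S*exp(-qT) + K*exp(-rT)
P = 3.4947 - 43.59115694 + 45.67505330 = 5.5786

Answer: Put price = 5.5786


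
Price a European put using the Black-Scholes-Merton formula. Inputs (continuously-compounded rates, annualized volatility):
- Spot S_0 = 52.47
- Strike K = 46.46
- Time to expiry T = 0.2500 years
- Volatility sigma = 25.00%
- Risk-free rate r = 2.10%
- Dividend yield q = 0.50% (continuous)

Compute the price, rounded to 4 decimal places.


Answer: Price = 0.5068

Derivation:
d1 = (ln(S/K) + (r - q + 0.5*sigma^2) * T) / (sigma * sqrt(T)) = 1.06769880
d2 = d1 - sigma * sqrt(T) = 0.94269880
exp(-rT) = 0.99476376; exp(-qT) = 0.99875078
P = K * exp(-rT) * N(-d2) - S_0 * exp(-qT) * N(-d1)
N(-d1) = 0.14282820; N(-d2) = 0.17291749
P = 46.4600 * 0.99476376 * 0.17291749 - 52.4700 * 0.99875078 * 0.14282820 = 0.5068


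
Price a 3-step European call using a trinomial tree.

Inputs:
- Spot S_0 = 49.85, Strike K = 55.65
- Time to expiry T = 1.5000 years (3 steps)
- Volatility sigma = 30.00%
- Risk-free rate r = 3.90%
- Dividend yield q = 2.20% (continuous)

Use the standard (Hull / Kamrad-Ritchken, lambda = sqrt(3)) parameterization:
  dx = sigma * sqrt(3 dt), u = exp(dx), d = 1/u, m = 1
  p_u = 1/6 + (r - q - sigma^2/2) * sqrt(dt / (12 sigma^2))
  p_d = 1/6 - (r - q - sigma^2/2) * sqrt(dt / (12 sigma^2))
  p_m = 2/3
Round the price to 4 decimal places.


dt = T/N = 0.500000; dx = sigma*sqrt(3*dt) = 0.367423
u = exp(dx) = 1.444009; d = 1/u = 0.692516
p_u = 0.147615, p_m = 0.666667, p_d = 0.185718
Discount per step: exp(-r*dt) = 0.980689
Stock lattice S(k, j) with j the centered position index:
  k=0: S(0,+0) = 49.8500
  k=1: S(1,-1) = 34.5219; S(1,+0) = 49.8500; S(1,+1) = 71.9839
  k=2: S(2,-2) = 23.9070; S(2,-1) = 34.5219; S(2,+0) = 49.8500; S(2,+1) = 71.9839; S(2,+2) = 103.9454
  k=3: S(3,-3) = 16.5560; S(3,-2) = 23.9070; S(3,-1) = 34.5219; S(3,+0) = 49.8500; S(3,+1) = 71.9839; S(3,+2) = 103.9454; S(3,+3) = 150.0981
Terminal payoffs V(N, j) = max(S_T - K, 0):
  V(3,-3) = 0.000000; V(3,-2) = 0.000000; V(3,-1) = 0.000000; V(3,+0) = 0.000000; V(3,+1) = 16.333862; V(3,+2) = 48.295364; V(3,+3) = 94.448070
Backward induction: V(k, j) = exp(-r*dt) * [p_u * V(k+1, j+1) + p_m * V(k+1, j) + p_d * V(k+1, j-1)]
  V(2,-2) = exp(-r*dt) * [p_u*0.000000 + p_m*0.000000 + p_d*0.000000] = 0.000000
  V(2,-1) = exp(-r*dt) * [p_u*0.000000 + p_m*0.000000 + p_d*0.000000] = 0.000000
  V(2,+0) = exp(-r*dt) * [p_u*16.333862 + p_m*0.000000 + p_d*0.000000] = 2.364563
  V(2,+1) = exp(-r*dt) * [p_u*48.295364 + p_m*16.333862 + p_d*0.000000] = 17.670411
  V(2,+2) = exp(-r*dt) * [p_u*94.448070 + p_m*48.295364 + p_d*16.333862] = 48.222793
  V(1,-1) = exp(-r*dt) * [p_u*2.364563 + p_m*0.000000 + p_d*0.000000] = 0.342305
  V(1,+0) = exp(-r*dt) * [p_u*17.670411 + p_m*2.364563 + p_d*0.000000] = 4.103981
  V(1,+1) = exp(-r*dt) * [p_u*48.222793 + p_m*17.670411 + p_d*2.364563] = 18.964393
  V(0,+0) = exp(-r*dt) * [p_u*18.964393 + p_m*4.103981 + p_d*0.342305] = 5.490868

Answer: Price = V(0,0) = 5.4909


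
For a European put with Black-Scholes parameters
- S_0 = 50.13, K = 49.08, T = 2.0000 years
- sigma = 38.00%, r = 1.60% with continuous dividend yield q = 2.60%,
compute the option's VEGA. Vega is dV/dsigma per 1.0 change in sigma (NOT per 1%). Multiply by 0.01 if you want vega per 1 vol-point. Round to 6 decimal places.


Answer: Vega = 25.882533

Derivation:
d1 = 0.2708740211; d2 = -0.2665271326
phi(d1) = 0.3845717502; exp(-qT) = 0.9493288668; exp(-rT) = 0.9685065821
Vega = S * exp(-qT) * phi(d1) * sqrt(T) = 50.1300 * 0.9493288668 * 0.3845717502 * 1.4142135624 = 25.882533


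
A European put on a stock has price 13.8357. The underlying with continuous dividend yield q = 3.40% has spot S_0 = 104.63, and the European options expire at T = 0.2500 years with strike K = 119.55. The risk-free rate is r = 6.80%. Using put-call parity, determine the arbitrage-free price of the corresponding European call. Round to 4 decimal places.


Answer: Call price = 0.0453

Derivation:
Put-call parity: C - P = S_0 * exp(-qT) - K * exp(-rT).
S_0 * exp(-qT) = 104.6300 * 0.99153602 = 103.74441407
K * exp(-rT) = 119.5500 * 0.98314368 = 117.53482750
C = P + S*exp(-qT) - K*exp(-rT)
C = 13.8357 + 103.74441407 - 117.53482750 = 0.0453


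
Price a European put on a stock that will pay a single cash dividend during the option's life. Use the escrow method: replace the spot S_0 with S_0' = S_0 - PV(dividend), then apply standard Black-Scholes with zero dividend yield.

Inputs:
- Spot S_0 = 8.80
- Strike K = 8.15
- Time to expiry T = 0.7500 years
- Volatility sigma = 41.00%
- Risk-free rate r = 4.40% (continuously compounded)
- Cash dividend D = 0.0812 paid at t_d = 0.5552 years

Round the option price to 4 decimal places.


Answer: Price = 0.7985

Derivation:
PV(D) = D * exp(-r * t_d) = 0.0812 * 0.97586717 = 0.07924041
S_0' = S_0 - PV(D) = 8.8000 - 0.07924041 = 8.72075959
d1 = (ln(S_0'/K) + (r + sigma^2/2)*T) / (sigma*sqrt(T)) = 0.46110830
d2 = d1 - sigma*sqrt(T) = 0.10603788
exp(-rT) = 0.96753856
N(-d1) = 0.32236045; N(-d2) = 0.45777615
P = K * exp(-rT) * N(-d2) - S_0' * N(-d1) = 8.1500 * 0.96753856 * 0.45777615 - 8.72075959 * 0.32236045 = 0.7985


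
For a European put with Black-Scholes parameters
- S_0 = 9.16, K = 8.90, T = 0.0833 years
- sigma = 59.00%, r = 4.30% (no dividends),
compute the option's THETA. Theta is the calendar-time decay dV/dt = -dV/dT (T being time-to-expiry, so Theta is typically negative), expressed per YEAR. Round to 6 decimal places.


d1 = 0.2752759786; d2 = 0.1049917162
phi(d1) = 0.3841097479; exp(-qT) = 1.0000000000; exp(-rT) = 0.9964245074
Theta = -S*exp(-qT)*phi(d1)*sigma/(2*sqrt(T)) + r*K*exp(-rT)*N(-d2) - q*S*exp(-qT)*N(-d1)
N(-d1) = 0.3915521091; N(-d2) = 0.4581911909; sqrt(T) = 0.2886173938
Term 1 = -9.1600 * 1.0000000000 * 0.3841097479 * 0.5900 / (2 * 0.2886173938) = -3.5962536669
Term 2 = 0.0430 * 8.9000 * 0.9964245074 * 0.4581911909 = 0.1747228070
Term 3 = 0 (no dividend yield, q = 0)
Theta = -3.5962536669 + (0.1747228070) + (0.0000000000) = -3.421531

Answer: Theta = -3.421531


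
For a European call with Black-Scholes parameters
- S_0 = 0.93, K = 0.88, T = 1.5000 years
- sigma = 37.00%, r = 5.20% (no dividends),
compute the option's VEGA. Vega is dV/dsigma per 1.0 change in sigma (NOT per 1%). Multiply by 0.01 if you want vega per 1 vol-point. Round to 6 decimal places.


Answer: Vega = 0.396802

Derivation:
d1 = 0.5206548864; d2 = 0.0674992839
phi(d1) = 0.3483737823; exp(-qT) = 1.0000000000; exp(-rT) = 0.9249644265
Vega = S * exp(-qT) * phi(d1) * sqrt(T) = 0.9300 * 1.0000000000 * 0.3483737823 * 1.2247448714 = 0.396802


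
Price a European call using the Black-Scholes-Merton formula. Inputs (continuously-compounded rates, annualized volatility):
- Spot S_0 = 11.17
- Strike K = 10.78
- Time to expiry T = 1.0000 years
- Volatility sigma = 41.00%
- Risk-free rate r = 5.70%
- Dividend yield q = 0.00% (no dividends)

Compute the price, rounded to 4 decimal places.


Answer: Price = 2.2711

Derivation:
d1 = (ln(S/K) + (r - q + 0.5*sigma^2) * T) / (sigma * sqrt(T)) = 0.43070499
d2 = d1 - sigma * sqrt(T) = 0.02070499
exp(-rT) = 0.94459407; exp(-qT) = 1.00000000
C = S_0 * exp(-qT) * N(d1) - K * exp(-rT) * N(d2)
N(d1) = 0.66665856; N(d2) = 0.50825951
C = 11.1700 * 1.00000000 * 0.66665856 - 10.7800 * 0.94459407 * 0.50825951 = 2.2711


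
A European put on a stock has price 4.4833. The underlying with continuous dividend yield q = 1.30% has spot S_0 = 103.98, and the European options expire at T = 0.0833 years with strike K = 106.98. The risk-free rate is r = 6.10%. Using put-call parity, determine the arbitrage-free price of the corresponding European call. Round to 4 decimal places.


Answer: Call price = 1.9130

Derivation:
Put-call parity: C - P = S_0 * exp(-qT) - K * exp(-rT).
S_0 * exp(-qT) = 103.9800 * 0.99891769 = 103.86746100
K * exp(-rT) = 106.9800 * 0.99493159 = 106.43778128
C = P + S*exp(-qT) - K*exp(-rT)
C = 4.4833 + 103.86746100 - 106.43778128 = 1.9130


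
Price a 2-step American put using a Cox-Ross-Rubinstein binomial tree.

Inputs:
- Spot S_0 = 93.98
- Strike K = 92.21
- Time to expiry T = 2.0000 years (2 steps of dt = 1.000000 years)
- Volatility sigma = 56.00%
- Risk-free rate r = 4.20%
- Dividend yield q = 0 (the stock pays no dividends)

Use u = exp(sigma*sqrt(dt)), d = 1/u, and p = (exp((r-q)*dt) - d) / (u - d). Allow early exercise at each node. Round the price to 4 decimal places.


Answer: Price = V(0,0) = 22.1690

Derivation:
dt = T/N = 1.000000
u = exp(sigma*sqrt(dt)) = 1.750673; d = 1/u = 0.571209
p = (exp((r-q)*dt) - d) / (u - d) = 0.399915
Discount per step: exp(-r*dt) = 0.958870
Stock lattice S(k, i) with i counting down-moves:
  k=0: S(0,0) = 93.9800
  k=1: S(1,0) = 164.5282; S(1,1) = 53.6822
  k=2: S(2,0) = 288.0350; S(2,1) = 93.9800; S(2,2) = 30.6638
Terminal payoffs V(N, i) = max(K - S_T, 0):
  V(2,0) = 0.000000; V(2,1) = 0.000000; V(2,2) = 61.546225
Backward induction: V(k, i) = exp(-r*dt) * [p * V(k+1, i) + (1-p) * V(k+1, i+1)]; then take max(V_cont, immediate exercise) for American.
  V(1,0) = exp(-r*dt) * [p*0.000000 + (1-p)*0.000000] = 0.000000; exercise = 0.000000; V(1,0) = max -> 0.000000
  V(1,1) = exp(-r*dt) * [p*0.000000 + (1-p)*61.546225] = 35.413891; exercise = 38.527772; V(1,1) = max -> 38.527772
  V(0,0) = exp(-r*dt) * [p*0.000000 + (1-p)*38.527772] = 22.169001; exercise = 0.000000; V(0,0) = max -> 22.169001


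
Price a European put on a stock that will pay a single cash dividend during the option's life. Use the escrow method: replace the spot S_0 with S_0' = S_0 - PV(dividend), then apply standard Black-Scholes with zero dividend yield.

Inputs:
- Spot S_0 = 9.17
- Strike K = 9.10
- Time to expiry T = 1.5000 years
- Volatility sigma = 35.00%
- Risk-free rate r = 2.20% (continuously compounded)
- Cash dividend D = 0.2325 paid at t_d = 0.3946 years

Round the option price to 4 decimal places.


PV(D) = D * exp(-r * t_d) = 0.2325 * 0.99135637 = 0.23049036
S_0' = S_0 - PV(D) = 9.1700 - 0.23049036 = 8.93950964
d1 = (ln(S_0'/K) + (r + sigma^2/2)*T) / (sigma*sqrt(T)) = 0.24980439
d2 = d1 - sigma*sqrt(T) = -0.17885632
exp(-rT) = 0.96753856
N(-d1) = 0.40136931; N(-d2) = 0.57097474
P = K * exp(-rT) * N(-d2) - S_0' * N(-d1) = 9.1000 * 0.96753856 * 0.57097474 - 8.93950964 * 0.40136931 = 1.4392

Answer: Price = 1.4392


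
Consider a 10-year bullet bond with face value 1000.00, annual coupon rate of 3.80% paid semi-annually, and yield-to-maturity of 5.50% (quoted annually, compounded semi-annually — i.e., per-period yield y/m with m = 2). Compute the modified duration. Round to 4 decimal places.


Answer: Modified duration = 8.0509

Derivation:
Coupon per period c = face * coupon_rate / m = 19.000000
Periods per year m = 2; per-period yield y/m = 0.027500
Number of cashflows N = 20
Cashflows (t years, CF_t, discount factor 1/(1+y/m)^(m*t), PV):
  t = 0.5000: CF_t = 19.000000, DF = 0.973236, PV = 18.491484
  t = 1.0000: CF_t = 19.000000, DF = 0.947188, PV = 17.996578
  t = 1.5000: CF_t = 19.000000, DF = 0.921838, PV = 17.514918
  t = 2.0000: CF_t = 19.000000, DF = 0.897166, PV = 17.046149
  t = 2.5000: CF_t = 19.000000, DF = 0.873154, PV = 16.589926
  t = 3.0000: CF_t = 19.000000, DF = 0.849785, PV = 16.145913
  t = 3.5000: CF_t = 19.000000, DF = 0.827041, PV = 15.713784
  t = 4.0000: CF_t = 19.000000, DF = 0.804906, PV = 15.293221
  t = 4.5000: CF_t = 19.000000, DF = 0.783364, PV = 14.883913
  t = 5.0000: CF_t = 19.000000, DF = 0.762398, PV = 14.485560
  t = 5.5000: CF_t = 19.000000, DF = 0.741993, PV = 14.097869
  t = 6.0000: CF_t = 19.000000, DF = 0.722134, PV = 13.720554
  t = 6.5000: CF_t = 19.000000, DF = 0.702807, PV = 13.353337
  t = 7.0000: CF_t = 19.000000, DF = 0.683997, PV = 12.995948
  t = 7.5000: CF_t = 19.000000, DF = 0.665691, PV = 12.648125
  t = 8.0000: CF_t = 19.000000, DF = 0.647874, PV = 12.309611
  t = 8.5000: CF_t = 19.000000, DF = 0.630535, PV = 11.980156
  t = 9.0000: CF_t = 19.000000, DF = 0.613659, PV = 11.659519
  t = 9.5000: CF_t = 19.000000, DF = 0.597235, PV = 11.347464
  t = 10.0000: CF_t = 1019.000000, DF = 0.581251, PV = 592.294327
Price P = sum_t PV_t = 870.568357
First compute Macaulay numerator sum_t t * PV_t:
  t * PV_t at t = 0.5000: 9.245742
  t * PV_t at t = 1.0000: 17.996578
  t * PV_t at t = 1.5000: 26.272377
  t * PV_t at t = 2.0000: 34.092298
  t * PV_t at t = 2.5000: 41.474815
  t * PV_t at t = 3.0000: 48.437740
  t * PV_t at t = 3.5000: 54.998245
  t * PV_t at t = 4.0000: 61.172883
  t * PV_t at t = 4.5000: 66.977609
  t * PV_t at t = 5.0000: 72.427801
  t * PV_t at t = 5.5000: 77.538278
  t * PV_t at t = 6.0000: 82.323322
  t * PV_t at t = 6.5000: 86.796689
  t * PV_t at t = 7.0000: 90.971638
  t * PV_t at t = 7.5000: 94.860936
  t * PV_t at t = 8.0000: 98.476884
  t * PV_t at t = 8.5000: 101.831328
  t * PV_t at t = 9.0000: 104.935675
  t * PV_t at t = 9.5000: 107.800910
  t * PV_t at t = 10.0000: 5922.943271
Macaulay duration D = 7201.575019 / 870.568357 = 8.272268
Modified duration = D / (1 + y/m) = 8.272268 / (1 + 0.027500) = 8.050869


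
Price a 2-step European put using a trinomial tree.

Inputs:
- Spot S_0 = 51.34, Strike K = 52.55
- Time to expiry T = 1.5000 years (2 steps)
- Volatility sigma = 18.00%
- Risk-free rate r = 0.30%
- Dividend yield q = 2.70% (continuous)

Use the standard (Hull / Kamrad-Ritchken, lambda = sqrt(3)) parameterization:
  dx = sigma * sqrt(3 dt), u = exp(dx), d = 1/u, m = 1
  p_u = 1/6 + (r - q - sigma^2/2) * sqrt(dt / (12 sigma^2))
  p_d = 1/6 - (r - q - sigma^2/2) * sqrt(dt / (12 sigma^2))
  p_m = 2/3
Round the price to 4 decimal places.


Answer: Price = V(0,0) = 5.6553

Derivation:
dt = T/N = 0.750000; dx = sigma*sqrt(3*dt) = 0.270000
u = exp(dx) = 1.309964; d = 1/u = 0.763379
p_u = 0.110833, p_m = 0.666667, p_d = 0.222500
Discount per step: exp(-r*dt) = 0.997753
Stock lattice S(k, j) with j the centered position index:
  k=0: S(0,+0) = 51.3400
  k=1: S(1,-1) = 39.1919; S(1,+0) = 51.3400; S(1,+1) = 67.2536
  k=2: S(2,-2) = 29.9183; S(2,-1) = 39.1919; S(2,+0) = 51.3400; S(2,+1) = 67.2536; S(2,+2) = 88.0998
Terminal payoffs V(N, j) = max(K - S_T, 0):
  V(2,-2) = 22.631705; V(2,-1) = 13.358097; V(2,+0) = 1.210000; V(2,+1) = 0.000000; V(2,+2) = 0.000000
Backward induction: V(k, j) = exp(-r*dt) * [p_u * V(k+1, j+1) + p_m * V(k+1, j) + p_d * V(k+1, j-1)]
  V(1,-1) = exp(-r*dt) * [p_u*1.210000 + p_m*13.358097 + p_d*22.631705] = 14.043427
  V(1,+0) = exp(-r*dt) * [p_u*0.000000 + p_m*1.210000 + p_d*13.358097] = 3.770350
  V(1,+1) = exp(-r*dt) * [p_u*0.000000 + p_m*0.000000 + p_d*1.210000] = 0.268620
  V(0,+0) = exp(-r*dt) * [p_u*0.268620 + p_m*3.770350 + p_d*14.043427] = 5.655263


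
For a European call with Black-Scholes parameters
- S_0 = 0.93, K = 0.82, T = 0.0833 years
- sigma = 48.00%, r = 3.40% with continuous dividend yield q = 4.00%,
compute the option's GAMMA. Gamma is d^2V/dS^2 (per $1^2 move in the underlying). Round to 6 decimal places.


Answer: Gamma = 1.919929

Derivation:
d1 = 0.9743046272; d2 = 0.8357682782
phi(d1) = 0.2481868755; exp(-qT) = 0.9966735450; exp(-rT) = 0.9971718069
Gamma = exp(-qT) * phi(d1) / (S * sigma * sqrt(T)) = 0.9966735450 * 0.2481868755 / (0.9300 * 0.4800 * 0.2886173938) = 1.919929


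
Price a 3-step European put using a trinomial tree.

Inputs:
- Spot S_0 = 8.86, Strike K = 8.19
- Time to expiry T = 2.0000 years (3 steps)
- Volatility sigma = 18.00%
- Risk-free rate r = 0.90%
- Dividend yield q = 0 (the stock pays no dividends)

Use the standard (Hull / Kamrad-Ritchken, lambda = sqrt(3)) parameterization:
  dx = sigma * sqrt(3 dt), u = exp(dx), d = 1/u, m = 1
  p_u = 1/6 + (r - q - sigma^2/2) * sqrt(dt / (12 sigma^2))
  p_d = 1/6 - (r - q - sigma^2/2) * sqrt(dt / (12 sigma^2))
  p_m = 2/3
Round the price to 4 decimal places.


dt = T/N = 0.666667; dx = sigma*sqrt(3*dt) = 0.254558
u = exp(dx) = 1.289892; d = 1/u = 0.775259
p_u = 0.157239, p_m = 0.666667, p_d = 0.176095
Discount per step: exp(-r*dt) = 0.994018
Stock lattice S(k, j) with j the centered position index:
  k=0: S(0,+0) = 8.8600
  k=1: S(1,-1) = 6.8688; S(1,+0) = 8.8600; S(1,+1) = 11.4284
  k=2: S(2,-2) = 5.3251; S(2,-1) = 6.8688; S(2,+0) = 8.8600; S(2,+1) = 11.4284; S(2,+2) = 14.7415
  k=3: S(3,-3) = 4.1283; S(3,-2) = 5.3251; S(3,-1) = 6.8688; S(3,+0) = 8.8600; S(3,+1) = 11.4284; S(3,+2) = 14.7415; S(3,+3) = 19.0149
Terminal payoffs V(N, j) = max(K - S_T, 0):
  V(3,-3) = 4.061676; V(3,-2) = 2.864909; V(3,-1) = 1.321208; V(3,+0) = 0.000000; V(3,+1) = 0.000000; V(3,+2) = 0.000000; V(3,+3) = 0.000000
Backward induction: V(k, j) = exp(-r*dt) * [p_u * V(k+1, j+1) + p_m * V(k+1, j) + p_d * V(k+1, j-1)]
  V(2,-2) = exp(-r*dt) * [p_u*1.321208 + p_m*2.864909 + p_d*4.061676] = 2.815977
  V(2,-1) = exp(-r*dt) * [p_u*0.000000 + p_m*1.321208 + p_d*2.864909] = 1.377013
  V(2,+0) = exp(-r*dt) * [p_u*0.000000 + p_m*0.000000 + p_d*1.321208] = 0.231266
  V(2,+1) = exp(-r*dt) * [p_u*0.000000 + p_m*0.000000 + p_d*0.000000] = 0.000000
  V(2,+2) = exp(-r*dt) * [p_u*0.000000 + p_m*0.000000 + p_d*0.000000] = 0.000000
  V(1,-1) = exp(-r*dt) * [p_u*0.231266 + p_m*1.377013 + p_d*2.815977] = 1.441576
  V(1,+0) = exp(-r*dt) * [p_u*0.000000 + p_m*0.231266 + p_d*1.377013] = 0.394289
  V(1,+1) = exp(-r*dt) * [p_u*0.000000 + p_m*0.000000 + p_d*0.231266] = 0.040481
  V(0,+0) = exp(-r*dt) * [p_u*0.040481 + p_m*0.394289 + p_d*1.441576] = 0.519950

Answer: Price = V(0,0) = 0.5199


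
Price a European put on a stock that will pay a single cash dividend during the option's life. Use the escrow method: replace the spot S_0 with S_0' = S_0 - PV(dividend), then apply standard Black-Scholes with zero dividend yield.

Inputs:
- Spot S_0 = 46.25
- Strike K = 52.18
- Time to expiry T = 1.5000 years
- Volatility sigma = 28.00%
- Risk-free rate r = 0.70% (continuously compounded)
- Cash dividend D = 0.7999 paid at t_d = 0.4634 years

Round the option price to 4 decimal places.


Answer: Price = 10.1466

Derivation:
PV(D) = D * exp(-r * t_d) = 0.7999 * 0.99676146 = 0.79730949
S_0' = S_0 - PV(D) = 46.2500 - 0.79730949 = 45.45269051
d1 = (ln(S_0'/K) + (r + sigma^2/2)*T) / (sigma*sqrt(T)) = -0.20041277
d2 = d1 - sigma*sqrt(T) = -0.54334133
exp(-rT) = 0.98955493
N(-d1) = 0.57942111; N(-d2) = 0.70655260
P = K * exp(-rT) * N(-d2) - S_0' * N(-d1) = 52.1800 * 0.98955493 * 0.70655260 - 45.45269051 * 0.57942111 = 10.1466


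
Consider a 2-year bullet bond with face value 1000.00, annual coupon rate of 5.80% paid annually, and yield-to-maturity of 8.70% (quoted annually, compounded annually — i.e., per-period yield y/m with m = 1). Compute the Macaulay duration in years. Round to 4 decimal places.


Answer: Macaulay duration = 1.9438 years

Derivation:
Coupon per period c = face * coupon_rate / m = 58.000000
Periods per year m = 1; per-period yield y/m = 0.087000
Number of cashflows N = 2
Cashflows (t years, CF_t, discount factor 1/(1+y/m)^(m*t), PV):
  t = 1.0000: CF_t = 58.000000, DF = 0.919963, PV = 53.357866
  t = 2.0000: CF_t = 1058.000000, DF = 0.846332, PV = 895.419565
Price P = sum_t PV_t = 948.777431
Macaulay numerator sum_t t * PV_t:
  t * PV_t at t = 1.0000: 53.357866
  t * PV_t at t = 2.0000: 1790.839130
Macaulay duration D = (sum_t t * PV_t) / P = 1844.196996 / 948.777431 = 1.943761


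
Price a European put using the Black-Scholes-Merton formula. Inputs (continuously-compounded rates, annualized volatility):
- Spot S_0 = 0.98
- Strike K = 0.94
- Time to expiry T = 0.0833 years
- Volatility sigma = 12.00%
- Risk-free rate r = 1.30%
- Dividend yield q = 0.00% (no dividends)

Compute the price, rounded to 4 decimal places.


d1 = (ln(S/K) + (r - q + 0.5*sigma^2) * T) / (sigma * sqrt(T)) = 1.25181172
d2 = d1 - sigma * sqrt(T) = 1.21717763
exp(-rT) = 0.99891769; exp(-qT) = 1.00000000
P = K * exp(-rT) * N(-d2) - S_0 * exp(-qT) * N(-d1)
N(-d1) = 0.10531924; N(-d2) = 0.11176832
P = 0.9400 * 0.99891769 * 0.11176832 - 0.9800 * 1.00000000 * 0.10531924 = 0.0017

Answer: Price = 0.0017


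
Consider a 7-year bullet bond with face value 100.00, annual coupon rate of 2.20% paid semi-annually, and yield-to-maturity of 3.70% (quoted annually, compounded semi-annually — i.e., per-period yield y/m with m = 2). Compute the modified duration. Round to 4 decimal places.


Coupon per period c = face * coupon_rate / m = 1.100000
Periods per year m = 2; per-period yield y/m = 0.018500
Number of cashflows N = 14
Cashflows (t years, CF_t, discount factor 1/(1+y/m)^(m*t), PV):
  t = 0.5000: CF_t = 1.100000, DF = 0.981836, PV = 1.080020
  t = 1.0000: CF_t = 1.100000, DF = 0.964002, PV = 1.060402
  t = 1.5000: CF_t = 1.100000, DF = 0.946492, PV = 1.041141
  t = 2.0000: CF_t = 1.100000, DF = 0.929300, PV = 1.022230
  t = 2.5000: CF_t = 1.100000, DF = 0.912420, PV = 1.003662
  t = 3.0000: CF_t = 1.100000, DF = 0.895847, PV = 0.985432
  t = 3.5000: CF_t = 1.100000, DF = 0.879575, PV = 0.967532
  t = 4.0000: CF_t = 1.100000, DF = 0.863598, PV = 0.949958
  t = 4.5000: CF_t = 1.100000, DF = 0.847912, PV = 0.932703
  t = 5.0000: CF_t = 1.100000, DF = 0.832510, PV = 0.915761
  t = 5.5000: CF_t = 1.100000, DF = 0.817389, PV = 0.899128
  t = 6.0000: CF_t = 1.100000, DF = 0.802542, PV = 0.882796
  t = 6.5000: CF_t = 1.100000, DF = 0.787964, PV = 0.866761
  t = 7.0000: CF_t = 101.100000, DF = 0.773652, PV = 78.216196
Price P = sum_t PV_t = 90.823721
First compute Macaulay numerator sum_t t * PV_t:
  t * PV_t at t = 0.5000: 0.540010
  t * PV_t at t = 1.0000: 1.060402
  t * PV_t at t = 1.5000: 1.561712
  t * PV_t at t = 2.0000: 2.044460
  t * PV_t at t = 2.5000: 2.509155
  t * PV_t at t = 3.0000: 2.956295
  t * PV_t at t = 3.5000: 3.386363
  t * PV_t at t = 4.0000: 3.799832
  t * PV_t at t = 4.5000: 4.197164
  t * PV_t at t = 5.0000: 4.578807
  t * PV_t at t = 5.5000: 4.945202
  t * PV_t at t = 6.0000: 5.296775
  t * PV_t at t = 6.5000: 5.633945
  t * PV_t at t = 7.0000: 547.513370
Macaulay duration D = 590.023491 / 90.823721 = 6.496359
Modified duration = D / (1 + y/m) = 6.496359 / (1 + 0.018500) = 6.378359

Answer: Modified duration = 6.3784


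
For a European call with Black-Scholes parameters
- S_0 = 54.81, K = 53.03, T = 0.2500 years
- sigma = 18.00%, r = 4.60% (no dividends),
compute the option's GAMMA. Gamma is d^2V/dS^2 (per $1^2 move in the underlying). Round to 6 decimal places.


Answer: Gamma = 0.069916

Derivation:
d1 = 0.5396096434; d2 = 0.4496096434
phi(d1) = 0.3448906679; exp(-qT) = 1.0000000000; exp(-rT) = 0.9885658722
Gamma = exp(-qT) * phi(d1) / (S * sigma * sqrt(T)) = 1.0000000000 * 0.3448906679 / (54.8100 * 0.1800 * 0.5000000000) = 0.069916


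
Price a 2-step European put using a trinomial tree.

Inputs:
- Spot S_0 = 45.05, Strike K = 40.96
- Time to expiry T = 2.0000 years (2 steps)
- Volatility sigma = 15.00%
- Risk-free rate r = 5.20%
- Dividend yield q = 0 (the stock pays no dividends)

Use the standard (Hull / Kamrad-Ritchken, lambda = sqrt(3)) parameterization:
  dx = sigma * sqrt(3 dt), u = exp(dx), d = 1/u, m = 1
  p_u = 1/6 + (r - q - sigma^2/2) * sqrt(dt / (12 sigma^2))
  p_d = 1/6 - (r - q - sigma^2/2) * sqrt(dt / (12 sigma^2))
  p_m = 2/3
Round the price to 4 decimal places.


dt = T/N = 1.000000; dx = sigma*sqrt(3*dt) = 0.259808
u = exp(dx) = 1.296681; d = 1/u = 0.771200
p_u = 0.245090, p_m = 0.666667, p_d = 0.088243
Discount per step: exp(-r*dt) = 0.949329
Stock lattice S(k, j) with j the centered position index:
  k=0: S(0,+0) = 45.0500
  k=1: S(1,-1) = 34.7426; S(1,+0) = 45.0500; S(1,+1) = 58.4155
  k=2: S(2,-2) = 26.7935; S(2,-1) = 34.7426; S(2,+0) = 45.0500; S(2,+1) = 58.4155; S(2,+2) = 75.7462
Terminal payoffs V(N, j) = max(K - S_T, 0):
  V(2,-2) = 14.166542; V(2,-1) = 6.217443; V(2,+0) = 0.000000; V(2,+1) = 0.000000; V(2,+2) = 0.000000
Backward induction: V(k, j) = exp(-r*dt) * [p_u * V(k+1, j+1) + p_m * V(k+1, j) + p_d * V(k+1, j-1)]
  V(1,-1) = exp(-r*dt) * [p_u*0.000000 + p_m*6.217443 + p_d*14.166542] = 5.121690
  V(1,+0) = exp(-r*dt) * [p_u*0.000000 + p_m*0.000000 + p_d*6.217443] = 0.520847
  V(1,+1) = exp(-r*dt) * [p_u*0.000000 + p_m*0.000000 + p_d*0.000000] = 0.000000
  V(0,+0) = exp(-r*dt) * [p_u*0.000000 + p_m*0.520847 + p_d*5.121690] = 0.758690

Answer: Price = V(0,0) = 0.7587


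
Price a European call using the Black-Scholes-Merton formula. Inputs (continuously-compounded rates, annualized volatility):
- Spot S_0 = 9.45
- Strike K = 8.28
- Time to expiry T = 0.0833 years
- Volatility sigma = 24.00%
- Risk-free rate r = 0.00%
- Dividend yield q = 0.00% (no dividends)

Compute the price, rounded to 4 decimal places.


d1 = (ln(S/K) + (r - q + 0.5*sigma^2) * T) / (sigma * sqrt(T)) = 1.94275097
d2 = d1 - sigma * sqrt(T) = 1.87348279
exp(-rT) = 1.00000000; exp(-qT) = 1.00000000
C = S_0 * exp(-qT) * N(d1) - K * exp(-rT) * N(d2)
N(d1) = 0.97397687; N(d2) = 0.96949913
C = 9.4500 * 1.00000000 * 0.97397687 - 8.2800 * 1.00000000 * 0.96949913 = 1.1766

Answer: Price = 1.1766


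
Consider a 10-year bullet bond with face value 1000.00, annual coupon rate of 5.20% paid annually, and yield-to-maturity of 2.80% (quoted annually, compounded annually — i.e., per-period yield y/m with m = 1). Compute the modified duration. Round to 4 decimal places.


Coupon per period c = face * coupon_rate / m = 52.000000
Periods per year m = 1; per-period yield y/m = 0.028000
Number of cashflows N = 10
Cashflows (t years, CF_t, discount factor 1/(1+y/m)^(m*t), PV):
  t = 1.0000: CF_t = 52.000000, DF = 0.972763, PV = 50.583658
  t = 2.0000: CF_t = 52.000000, DF = 0.946267, PV = 49.205893
  t = 3.0000: CF_t = 52.000000, DF = 0.920493, PV = 47.865654
  t = 4.0000: CF_t = 52.000000, DF = 0.895422, PV = 46.561921
  t = 5.0000: CF_t = 52.000000, DF = 0.871033, PV = 45.293697
  t = 6.0000: CF_t = 52.000000, DF = 0.847308, PV = 44.060017
  t = 7.0000: CF_t = 52.000000, DF = 0.824230, PV = 42.859938
  t = 8.0000: CF_t = 52.000000, DF = 0.801780, PV = 41.692547
  t = 9.0000: CF_t = 52.000000, DF = 0.779941, PV = 40.556952
  t = 10.0000: CF_t = 1052.000000, DF = 0.758698, PV = 798.150138
Price P = sum_t PV_t = 1206.830414
First compute Macaulay numerator sum_t t * PV_t:
  t * PV_t at t = 1.0000: 50.583658
  t * PV_t at t = 2.0000: 98.411785
  t * PV_t at t = 3.0000: 143.596963
  t * PV_t at t = 4.0000: 186.247682
  t * PV_t at t = 5.0000: 226.468485
  t * PV_t at t = 6.0000: 264.360099
  t * PV_t at t = 7.0000: 300.019568
  t * PV_t at t = 8.0000: 333.540376
  t * PV_t at t = 9.0000: 365.012570
  t * PV_t at t = 10.0000: 7981.501383
Macaulay duration D = 9949.742568 / 1206.830414 = 8.244524
Modified duration = D / (1 + y/m) = 8.244524 / (1 + 0.028000) = 8.019965

Answer: Modified duration = 8.0200


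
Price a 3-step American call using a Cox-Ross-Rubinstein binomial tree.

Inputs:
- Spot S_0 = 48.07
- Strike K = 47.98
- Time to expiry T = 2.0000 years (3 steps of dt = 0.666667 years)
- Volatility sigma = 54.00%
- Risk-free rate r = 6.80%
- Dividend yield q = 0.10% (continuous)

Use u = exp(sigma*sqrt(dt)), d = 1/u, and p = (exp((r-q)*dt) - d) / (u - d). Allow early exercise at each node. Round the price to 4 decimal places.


dt = T/N = 0.666667
u = exp(sigma*sqrt(dt)) = 1.554118; d = 1/u = 0.643452
p = (exp((r-q)*dt) - d) / (u - d) = 0.441685
Discount per step: exp(-r*dt) = 0.955679
Stock lattice S(k, i) with i counting down-moves:
  k=0: S(0,0) = 48.0700
  k=1: S(1,0) = 74.7065; S(1,1) = 30.9307
  k=2: S(2,0) = 116.1026; S(2,1) = 48.0700; S(2,2) = 19.9024
  k=3: S(3,0) = 180.4372; S(3,1) = 74.7065; S(3,2) = 30.9307; S(3,3) = 12.8063
Terminal payoffs V(N, i) = max(S_T - K, 0):
  V(3,0) = 132.457191; V(3,1) = 26.726450; V(3,2) = 0.000000; V(3,3) = 0.000000
Backward induction: V(k, i) = exp(-r*dt) * [p * V(k+1, i) + (1-p) * V(k+1, i+1)]; then take max(V_cont, immediate exercise) for American.
  V(2,0) = exp(-r*dt) * [p*132.457191 + (1-p)*26.726450] = 70.171787; exercise = 68.122636; V(2,0) = max -> 70.171787
  V(2,1) = exp(-r*dt) * [p*26.726450 + (1-p)*0.000000] = 11.281472; exercise = 0.090000; V(2,1) = max -> 11.281472
  V(2,2) = exp(-r*dt) * [p*0.000000 + (1-p)*0.000000] = 0.000000; exercise = 0.000000; V(2,2) = max -> 0.000000
  V(1,0) = exp(-r*dt) * [p*70.171787 + (1-p)*11.281472] = 35.639589; exercise = 26.726450; V(1,0) = max -> 35.639589
  V(1,1) = exp(-r*dt) * [p*11.281472 + (1-p)*0.000000] = 4.762009; exercise = 0.000000; V(1,1) = max -> 4.762009
  V(0,0) = exp(-r*dt) * [p*35.639589 + (1-p)*4.762009] = 17.584652; exercise = 0.090000; V(0,0) = max -> 17.584652

Answer: Price = V(0,0) = 17.5847


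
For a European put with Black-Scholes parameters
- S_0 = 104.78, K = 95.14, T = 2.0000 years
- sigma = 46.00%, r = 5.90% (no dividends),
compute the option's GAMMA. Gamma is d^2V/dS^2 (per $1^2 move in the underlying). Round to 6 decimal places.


Answer: Gamma = 0.004723

Derivation:
d1 = 0.6550167194; d2 = 0.0044784807
phi(d1) = 0.3219168539; exp(-qT) = 1.0000000000; exp(-rT) = 0.8886960526
Gamma = exp(-qT) * phi(d1) / (S * sigma * sqrt(T)) = 1.0000000000 * 0.3219168539 / (104.7800 * 0.4600 * 1.4142135624) = 0.004723


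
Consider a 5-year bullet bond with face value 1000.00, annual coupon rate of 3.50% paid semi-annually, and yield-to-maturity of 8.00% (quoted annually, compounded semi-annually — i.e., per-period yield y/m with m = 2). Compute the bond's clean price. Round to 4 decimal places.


Answer: Price = 817.5048

Derivation:
Coupon per period c = face * coupon_rate / m = 17.500000
Periods per year m = 2; per-period yield y/m = 0.040000
Number of cashflows N = 10
Cashflows (t years, CF_t, discount factor 1/(1+y/m)^(m*t), PV):
  t = 0.5000: CF_t = 17.500000, DF = 0.961538, PV = 16.826923
  t = 1.0000: CF_t = 17.500000, DF = 0.924556, PV = 16.179734
  t = 1.5000: CF_t = 17.500000, DF = 0.888996, PV = 15.557436
  t = 2.0000: CF_t = 17.500000, DF = 0.854804, PV = 14.959073
  t = 2.5000: CF_t = 17.500000, DF = 0.821927, PV = 14.383724
  t = 3.0000: CF_t = 17.500000, DF = 0.790315, PV = 13.830504
  t = 3.5000: CF_t = 17.500000, DF = 0.759918, PV = 13.298562
  t = 4.0000: CF_t = 17.500000, DF = 0.730690, PV = 12.787079
  t = 4.5000: CF_t = 17.500000, DF = 0.702587, PV = 12.295268
  t = 5.0000: CF_t = 1017.500000, DF = 0.675564, PV = 687.386542
Price P = sum_t PV_t = 817.504845


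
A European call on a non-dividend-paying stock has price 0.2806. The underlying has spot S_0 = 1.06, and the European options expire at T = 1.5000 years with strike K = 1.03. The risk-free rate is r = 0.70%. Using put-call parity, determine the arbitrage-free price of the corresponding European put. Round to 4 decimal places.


Answer: Put price = 0.2398

Derivation:
Put-call parity: C - P = S_0 * exp(-qT) - K * exp(-rT).
S_0 * exp(-qT) = 1.0600 * 1.00000000 = 1.06000000
K * exp(-rT) = 1.0300 * 0.98955493 = 1.01924158
P = C - S*exp(-qT) + K*exp(-rT)
P = 0.2806 - 1.06000000 + 1.01924158 = 0.2398


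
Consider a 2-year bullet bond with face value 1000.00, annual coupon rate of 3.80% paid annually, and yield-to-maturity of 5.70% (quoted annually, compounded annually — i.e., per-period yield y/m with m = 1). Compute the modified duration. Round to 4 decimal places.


Coupon per period c = face * coupon_rate / m = 38.000000
Periods per year m = 1; per-period yield y/m = 0.057000
Number of cashflows N = 2
Cashflows (t years, CF_t, discount factor 1/(1+y/m)^(m*t), PV):
  t = 1.0000: CF_t = 38.000000, DF = 0.946074, PV = 35.950804
  t = 2.0000: CF_t = 1038.000000, DF = 0.895056, PV = 929.067737
Price P = sum_t PV_t = 965.018541
First compute Macaulay numerator sum_t t * PV_t:
  t * PV_t at t = 1.0000: 35.950804
  t * PV_t at t = 2.0000: 1858.135474
Macaulay duration D = 1894.086278 / 965.018541 = 1.962746
Modified duration = D / (1 + y/m) = 1.962746 / (1 + 0.057000) = 1.856903

Answer: Modified duration = 1.8569


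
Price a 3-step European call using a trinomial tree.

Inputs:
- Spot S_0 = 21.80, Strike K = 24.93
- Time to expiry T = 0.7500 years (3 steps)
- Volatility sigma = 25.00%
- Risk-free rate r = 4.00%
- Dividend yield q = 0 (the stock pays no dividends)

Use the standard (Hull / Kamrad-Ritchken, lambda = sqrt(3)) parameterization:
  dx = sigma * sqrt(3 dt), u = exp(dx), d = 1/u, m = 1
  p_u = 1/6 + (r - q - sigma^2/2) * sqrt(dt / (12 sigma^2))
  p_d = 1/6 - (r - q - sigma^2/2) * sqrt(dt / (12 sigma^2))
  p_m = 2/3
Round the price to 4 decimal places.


dt = T/N = 0.250000; dx = sigma*sqrt(3*dt) = 0.216506
u = exp(dx) = 1.241731; d = 1/u = 0.805327
p_u = 0.171718, p_m = 0.666667, p_d = 0.161615
Discount per step: exp(-r*dt) = 0.990050
Stock lattice S(k, j) with j the centered position index:
  k=0: S(0,+0) = 21.8000
  k=1: S(1,-1) = 17.5561; S(1,+0) = 21.8000; S(1,+1) = 27.0697
  k=2: S(2,-2) = 14.1384; S(2,-1) = 17.5561; S(2,+0) = 21.8000; S(2,+1) = 27.0697; S(2,+2) = 33.6133
  k=3: S(3,-3) = 11.3861; S(3,-2) = 14.1384; S(3,-1) = 17.5561; S(3,+0) = 21.8000; S(3,+1) = 27.0697; S(3,+2) = 33.6133; S(3,+3) = 41.7387
Terminal payoffs V(N, j) = max(S_T - K, 0):
  V(3,-3) = 0.000000; V(3,-2) = 0.000000; V(3,-1) = 0.000000; V(3,+0) = 0.000000; V(3,+1) = 2.139735; V(3,+2) = 8.683329; V(3,+3) = 16.808711
Backward induction: V(k, j) = exp(-r*dt) * [p_u * V(k+1, j+1) + p_m * V(k+1, j) + p_d * V(k+1, j-1)]
  V(2,-2) = exp(-r*dt) * [p_u*0.000000 + p_m*0.000000 + p_d*0.000000] = 0.000000
  V(2,-1) = exp(-r*dt) * [p_u*0.000000 + p_m*0.000000 + p_d*0.000000] = 0.000000
  V(2,+0) = exp(-r*dt) * [p_u*2.139735 + p_m*0.000000 + p_d*0.000000] = 0.363776
  V(2,+1) = exp(-r*dt) * [p_u*8.683329 + p_m*2.139735 + p_d*0.000000] = 2.888548
  V(2,+2) = exp(-r*dt) * [p_u*16.808711 + p_m*8.683329 + p_d*2.139735] = 8.931304
  V(1,-1) = exp(-r*dt) * [p_u*0.363776 + p_m*0.000000 + p_d*0.000000] = 0.061846
  V(1,+0) = exp(-r*dt) * [p_u*2.888548 + p_m*0.363776 + p_d*0.000000] = 0.731186
  V(1,+1) = exp(-r*dt) * [p_u*8.931304 + p_m*2.888548 + p_d*0.363776] = 3.483154
  V(0,+0) = exp(-r*dt) * [p_u*3.483154 + p_m*0.731186 + p_d*0.061846] = 1.084673

Answer: Price = V(0,0) = 1.0847


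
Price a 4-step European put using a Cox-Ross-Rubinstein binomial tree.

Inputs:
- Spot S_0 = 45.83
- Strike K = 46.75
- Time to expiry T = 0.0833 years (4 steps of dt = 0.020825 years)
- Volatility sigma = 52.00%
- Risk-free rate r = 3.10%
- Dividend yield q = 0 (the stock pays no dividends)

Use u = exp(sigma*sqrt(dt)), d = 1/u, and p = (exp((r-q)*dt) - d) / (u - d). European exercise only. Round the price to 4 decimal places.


dt = T/N = 0.020825
u = exp(sigma*sqrt(dt)) = 1.077928; d = 1/u = 0.927706
p = (exp((r-q)*dt) - d) / (u - d) = 0.485548
Discount per step: exp(-r*dt) = 0.999355
Stock lattice S(k, i) with i counting down-moves:
  k=0: S(0,0) = 45.8300
  k=1: S(1,0) = 49.4014; S(1,1) = 42.5168
  k=2: S(2,0) = 53.2512; S(2,1) = 45.8300; S(2,2) = 39.4430
  k=3: S(3,0) = 57.4009; S(3,1) = 49.4014; S(3,2) = 42.5168; S(3,3) = 36.5915
  k=4: S(4,0) = 61.8741; S(4,1) = 53.2512; S(4,2) = 45.8300; S(4,3) = 39.4430; S(4,4) = 33.9462
Terminal payoffs V(N, i) = max(K - S_T, 0):
  V(4,0) = 0.000000; V(4,1) = 0.000000; V(4,2) = 0.920000; V(4,3) = 7.306950; V(4,4) = 12.803804
Backward induction: V(k, i) = exp(-r*dt) * [p * V(k+1, i) + (1-p) * V(k+1, i+1)].
  V(3,0) = exp(-r*dt) * [p*0.000000 + (1-p)*0.000000] = 0.000000
  V(3,1) = exp(-r*dt) * [p*0.000000 + (1-p)*0.920000] = 0.472991
  V(3,2) = exp(-r*dt) * [p*0.920000 + (1-p)*7.306950] = 4.203068
  V(3,3) = exp(-r*dt) * [p*7.306950 + (1-p)*12.803804] = 10.128279
  V(2,0) = exp(-r*dt) * [p*0.000000 + (1-p)*0.472991] = 0.243174
  V(2,1) = exp(-r*dt) * [p*0.472991 + (1-p)*4.203068] = 2.390395
  V(2,2) = exp(-r*dt) * [p*4.203068 + (1-p)*10.128279] = 7.246628
  V(1,0) = exp(-r*dt) * [p*0.243174 + (1-p)*2.390395] = 1.346947
  V(1,1) = exp(-r*dt) * [p*2.390395 + (1-p)*7.246628] = 4.885541
  V(0,0) = exp(-r*dt) * [p*1.346947 + (1-p)*4.885541] = 3.165341

Answer: Price = V(0,0) = 3.1653


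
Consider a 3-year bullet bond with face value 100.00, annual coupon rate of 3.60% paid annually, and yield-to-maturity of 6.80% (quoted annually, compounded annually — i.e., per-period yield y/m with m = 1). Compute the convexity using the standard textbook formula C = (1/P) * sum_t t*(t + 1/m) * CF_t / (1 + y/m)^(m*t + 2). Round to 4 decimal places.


Answer: Convexity = 10.0165

Derivation:
Coupon per period c = face * coupon_rate / m = 3.600000
Periods per year m = 1; per-period yield y/m = 0.068000
Number of cashflows N = 3
Cashflows (t years, CF_t, discount factor 1/(1+y/m)^(m*t), PV):
  t = 1.0000: CF_t = 3.600000, DF = 0.936330, PV = 3.370787
  t = 2.0000: CF_t = 3.600000, DF = 0.876713, PV = 3.156167
  t = 3.0000: CF_t = 103.600000, DF = 0.820892, PV = 85.044454
Price P = sum_t PV_t = 91.571408
Convexity numerator sum_t t*(t + 1/m) * CF_t / (1+y/m)^(m*t + 2):
  t = 1.0000: term = 5.910425
  t = 2.0000: term = 16.602318
  t = 3.0000: term = 894.715040
Convexity = (1/P) * sum = 917.227784 / 91.571408 = 10.016530
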